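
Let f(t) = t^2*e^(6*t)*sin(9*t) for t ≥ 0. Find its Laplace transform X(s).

X(s) = 54*(s^2 - 12*s + 9)/(s^2 - 12*s + 117)^3

L{sin(9t)} = 9/(s^2 + 81).
Multiplying by e^(6t) shifts s → s - 6, so L{e^(6*t)*sin(9*t)} = 9/((s - 6)^2 + 81).
Then apply L{t^2·g(t)} = (-1)^2 d^2/ds^2[G(s)] with G(s) = 9/((s - 6)^2 + 81):
differentiating 2 times and applying the sign gives 54*(s^2 - 12*s + 9)/(s^2 - 12*s + 117)^3.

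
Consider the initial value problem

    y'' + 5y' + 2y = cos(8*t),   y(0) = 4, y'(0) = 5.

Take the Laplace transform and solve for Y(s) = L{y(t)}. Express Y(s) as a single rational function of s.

Y(s) = (4*s^3 + 25*s^2 + 257*s + 1600)/(s^4 + 5*s^3 + 66*s^2 + 320*s + 128)

Transform both sides with L{·}.
With L{y''} = s^2 Y - s·y(0) - y'(0) and L{y'} = sY - y(0), with y(0) = 4, y'(0) = 5: the LHS transforms to (s^2 + 5*s + 2)Y - (4*s + 25).
The right side is L{cos(8*t)} = s/(s^2 + 64).
So (s^2 + 5*s + 2)Y = s/(s^2 + 64) + (4*s + 25).
Solve for Y(s) and write it as one ratio of polynomials.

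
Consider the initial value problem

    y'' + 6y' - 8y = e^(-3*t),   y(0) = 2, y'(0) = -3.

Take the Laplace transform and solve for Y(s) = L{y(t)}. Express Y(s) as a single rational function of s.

Y(s) = (2*s^2 + 15*s + 28)/(s^3 + 9*s^2 + 10*s - 24)

Laplace-transform each side.
Using L{y''} = s^2 Y - s·y(0) - y'(0) and L{y'} = sY - y(0), with y(0) = 2, y'(0) = -3, the left side becomes (s^2 + 6*s - 8)Y - (2*s + 9).
The right side is L{e^(-3*t)} = 1/(s + 3).
So (s^2 + 6*s - 8)Y = 1/(s + 3) + (2*s + 9).
Solve for Y(s) and write it as one ratio of polynomials.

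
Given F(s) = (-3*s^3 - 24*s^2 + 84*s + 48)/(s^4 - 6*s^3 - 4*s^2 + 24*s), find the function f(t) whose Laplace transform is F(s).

Factor the denominator: s^4 - 6*s^3 - 4*s^2 + 24*s = s*(s - 6)*(s - 2)*(s + 2).
Partial fraction decomposition gives [-5/(s - 6)] + [3/(s + 2)] + [-3/(s - 2)] + [2/s].
Invert each term: -5/(s - 6) ↔ -5e^(6t); 3/(s + 2) ↔ 3e^(-2t); -3/(s - 2) ↔ -3e^(2t); 2/(s - 0) ↔ 2e^(0t).

f(t) = -5*exp(6*t) - 3*exp(2*t) + 2 + 3*exp(-2*t)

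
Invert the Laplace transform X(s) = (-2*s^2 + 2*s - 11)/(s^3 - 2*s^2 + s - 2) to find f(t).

Factor the denominator: s^3 - 2*s^2 + s - 2 = (s - 2)*(s^2 + 1).
Partial fraction decomposition gives [-3/(s - 2)] + [s/(s^2 + 1)] + [4/(s^2 + 1)].
Invert each term: -3/(s - 2) ↔ -3e^(2t); 1·s/(s^2 + 1) ↔ cos(t); 4·1/(s^2 + 1) ↔ 4sin(t).

f(t) = -3*exp(2*t) + 4*sin(t) + cos(t)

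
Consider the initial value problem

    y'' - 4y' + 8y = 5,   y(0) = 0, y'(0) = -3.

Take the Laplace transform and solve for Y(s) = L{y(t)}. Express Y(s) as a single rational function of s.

Y(s) = (-3*s + 5)/(s^3 - 4*s^2 + 8*s)

Laplace-transform each side.
The derivative rules (L{y''} = s^2 Y - s·y(0) - y'(0) and L{y'} = sY - y(0), with y(0) = 0, y'(0) = -3) turn the left side into (s^2 - 4*s + 8)Y - (-3).
The right side is L{5} = 5/s.
So (s^2 - 4*s + 8)Y = 5/s + (-3).
Isolate Y and clear denominators.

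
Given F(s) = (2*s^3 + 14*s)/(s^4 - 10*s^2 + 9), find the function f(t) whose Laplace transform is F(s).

Factor the denominator: s^4 - 10*s^2 + 9 = (s - 3)*(s - 1)*(s + 1)*(s + 3).
Partial fraction decomposition gives [-1/(s - 1)] + [-1/(s + 1)] + [2/(s - 3)] + [2/(s + 3)].
Invert each term: -1/(s - 1) ↔ -e^(t); -1/(s + 1) ↔ -e^(-t); 2/(s - 3) ↔ 2e^(3t); 2/(s + 3) ↔ 2e^(-3t).

f(t) = 2*exp(3*t) - exp(t) - exp(-t) + 2*exp(-3*t)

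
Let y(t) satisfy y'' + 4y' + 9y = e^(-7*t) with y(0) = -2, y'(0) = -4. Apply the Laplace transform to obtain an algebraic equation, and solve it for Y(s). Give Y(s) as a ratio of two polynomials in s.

Y(s) = (-2*s^2 - 26*s - 83)/(s^3 + 11*s^2 + 37*s + 63)

Take the Laplace transform of both sides.
With L{y''} = s^2 Y - s·y(0) - y'(0) and L{y'} = sY - y(0), with y(0) = -2, y'(0) = -4: the LHS transforms to (s^2 + 4*s + 9)Y - (-2*s - 12).
The right side is L{e^(-7*t)} = 1/(s + 7).
So (s^2 + 4*s + 9)Y = 1/(s + 7) + (-2*s - 12).
Isolate Y and clear denominators.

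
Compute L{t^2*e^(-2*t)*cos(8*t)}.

L{cos(8t)} = s/(s^2 + 64).
Multiplying by e^(-2t) shifts s → s + 2, so L{e^(-2*t)*cos(8*t)} = (s + 2)/((s + 2)^2 + 64).
Then apply L{t^2·g(t)} = (-1)^2 d^2/ds^2[G(s)] with G(s) = (s + 2)/((s + 2)^2 + 64):
differentiating 2 times and applying the sign gives 2*(s + 2)*(s^2 + 4*s - 188)/(s^2 + 4*s + 68)^3.

2*(s + 2)*(s^2 + 4*s - 188)/(s^2 + 4*s + 68)^3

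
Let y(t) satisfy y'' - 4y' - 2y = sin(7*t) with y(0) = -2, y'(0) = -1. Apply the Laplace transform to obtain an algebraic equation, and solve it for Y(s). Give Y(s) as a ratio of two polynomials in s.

Y(s) = (-2*s^3 + 7*s^2 - 98*s + 350)/(s^4 - 4*s^3 + 47*s^2 - 196*s - 98)

Take the Laplace transform of both sides.
The derivative rules (L{y''} = s^2 Y - s·y(0) - y'(0) and L{y'} = sY - y(0), with y(0) = -2, y'(0) = -1) turn the left side into (s^2 - 4*s - 2)Y - (-2*s + 7).
The right side is L{sin(7*t)} = 7/(s^2 + 49).
So (s^2 - 4*s - 2)Y = 7/(s^2 + 49) + (-2*s + 7).
Isolate Y and clear denominators.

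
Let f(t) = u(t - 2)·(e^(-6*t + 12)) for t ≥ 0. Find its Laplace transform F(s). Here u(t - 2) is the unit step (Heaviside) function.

F(s) = exp(-2*s)/(s + 6)

By the second shifting theorem, L{u(t - c)·g(t - c)} = e^(-cs)·G(s) with c = 2 and G(s) = L{g(t)}.
L{e^(-6t)} = 1/(s + 6).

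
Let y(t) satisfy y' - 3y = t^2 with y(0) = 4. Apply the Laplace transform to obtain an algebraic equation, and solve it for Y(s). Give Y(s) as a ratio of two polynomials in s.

Y(s) = (4*s^3 + 2)/(s^4 - 3*s^3)

Apply the Laplace transform to the equation.
With L{y'} = sY - y(0) = sY - 4: the LHS transforms to (s - 3)Y - (4).
The right side is L{t^2} = 2/s^3.
So (s - 3)Y = 2/s^3 + (4).
Isolate Y and clear denominators.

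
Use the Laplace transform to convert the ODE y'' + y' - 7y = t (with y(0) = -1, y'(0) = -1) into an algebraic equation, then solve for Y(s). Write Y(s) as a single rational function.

Y(s) = (-s^3 - 2*s^2 + 1)/(s^4 + s^3 - 7*s^2)

Take the Laplace transform of both sides.
The derivative rules (L{y''} = s^2 Y - s·y(0) - y'(0) and L{y'} = sY - y(0), with y(0) = -1, y'(0) = -1) turn the left side into (s^2 + s - 7)Y - (-s - 2).
The right side is L{t} = s^(-2).
So (s^2 + s - 7)Y = s^(-2) + (-s - 2).
Isolate Y and clear denominators.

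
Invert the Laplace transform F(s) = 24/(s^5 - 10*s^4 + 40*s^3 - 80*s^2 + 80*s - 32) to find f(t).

Rewrite the denominator: s^5 - 10*s^4 + 40*s^3 - 80*s^2 + 80*s - 32 = (s - 2)^5.
The form in (s - 2) signals a first-shifting-theorem factor e^(2t).
Since L{t^4} = 4!/s^5 = 24/s^5, the inverse is t^4*e^(2*t).

f(t) = t^4*exp(2*t)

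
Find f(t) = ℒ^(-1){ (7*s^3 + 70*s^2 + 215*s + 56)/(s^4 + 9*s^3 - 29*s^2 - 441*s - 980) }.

f(t) = 4*exp(7*t) + 4*exp(-4*t) - 6*exp(-5*t) + 5*exp(-7*t)

Factor the denominator: s^4 + 9*s^3 - 29*s^2 - 441*s - 980 = (s - 7)*(s + 4)*(s + 5)*(s + 7).
Partial fraction decomposition gives [5/(s + 7)] + [4/(s + 4)] + [-6/(s + 5)] + [4/(s - 7)].
Invert each term: 5/(s + 7) ↔ 5e^(-7t); 4/(s + 4) ↔ 4e^(-4t); -6/(s + 5) ↔ -6e^(-5t); 4/(s - 7) ↔ 4e^(7t).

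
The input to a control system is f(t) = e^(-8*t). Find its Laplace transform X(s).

L{1} = 1/s.
By the first shifting theorem, multiplying by e^(-8t) replaces s with s + 8.

X(s) = 1/(s + 8)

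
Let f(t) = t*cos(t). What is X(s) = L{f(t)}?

X(s) = (s - 1)*(s + 1)/(s^2 + 1)^2

L{cos(t)} = s/(s^2 + 1).
Then apply L{t·g(t)} = -d/ds[G(s)] with G(s) = s/(s^2 + 1):
differentiating 1 time and applying the sign gives (s - 1)*(s + 1)/(s^2 + 1)^2.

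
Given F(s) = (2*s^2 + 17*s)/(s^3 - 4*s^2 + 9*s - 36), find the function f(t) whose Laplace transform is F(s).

Factor the denominator: s^3 - 4*s^2 + 9*s - 36 = (s - 4)*(s^2 + 9).
Partial fraction decomposition gives [4/(s - 4)] + [-2*s/(s^2 + 9)] + [9/(s^2 + 9)].
Invert each term: 4/(s - 4) ↔ 4e^(4t); -2·s/(s^2 + 9) ↔ -2cos(3t); 3·3/(s^2 + 9) ↔ 3sin(3t).

f(t) = 4*exp(4*t) + 3*sin(3*t) - 2*cos(3*t)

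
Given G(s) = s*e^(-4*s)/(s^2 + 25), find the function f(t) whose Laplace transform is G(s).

f(t) = Heaviside(t - 4)*(cos(5*t - 20))

The factor e^(-4s) signals a time shift by c = 4 (second shifting theorem).
L{cos(5t)} = s/(s^2 + 25), so L^-1{s/(s^2 + 25)} = cos(5*t).
Hence the inverse is u(t - 4) times that function evaluated at t - 4.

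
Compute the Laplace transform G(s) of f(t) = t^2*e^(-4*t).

L{e^(-4t)} = 1/(s + 4).
Then apply L{t^2·g(t)} = (-1)^2 d^2/ds^2[H(s)] with H(s) = 1/(s + 4):
differentiating 2 times and applying the sign gives 2/(s + 4)^3.

G(s) = 2/(s + 4)^3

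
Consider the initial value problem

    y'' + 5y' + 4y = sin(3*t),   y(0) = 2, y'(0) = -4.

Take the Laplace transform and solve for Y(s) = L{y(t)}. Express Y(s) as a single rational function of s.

Laplace-transform each side.
The derivative rules (L{y''} = s^2 Y - s·y(0) - y'(0) and L{y'} = sY - y(0), with y(0) = 2, y'(0) = -4) turn the left side into (s^2 + 5*s + 4)Y - (2*s + 6).
The right side is L{sin(3*t)} = 3/(s^2 + 9).
So (s^2 + 5*s + 4)Y = 3/(s^2 + 9) + (2*s + 6).
Solve for Y(s) and write it as one ratio of polynomials.

Y(s) = (2*s^3 + 6*s^2 + 18*s + 57)/(s^4 + 5*s^3 + 13*s^2 + 45*s + 36)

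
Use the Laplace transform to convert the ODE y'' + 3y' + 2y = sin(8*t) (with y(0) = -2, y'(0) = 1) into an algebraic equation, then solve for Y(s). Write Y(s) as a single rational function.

Laplace-transform each side.
Using L{y''} = s^2 Y - s·y(0) - y'(0) and L{y'} = sY - y(0), with y(0) = -2, y'(0) = 1, the left side becomes (s^2 + 3*s + 2)Y - (-2*s - 5).
The right side is L{sin(8*t)} = 8/(s^2 + 64).
So (s^2 + 3*s + 2)Y = 8/(s^2 + 64) + (-2*s - 5).
Divide through and combine into a single rational function.

Y(s) = (-2*s^3 - 5*s^2 - 128*s - 312)/(s^4 + 3*s^3 + 66*s^2 + 192*s + 128)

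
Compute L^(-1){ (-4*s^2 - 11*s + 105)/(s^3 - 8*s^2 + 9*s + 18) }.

-5*exp(6*t) - 3*exp(3*t) + 4*exp(-t)

Factor the denominator: s^3 - 8*s^2 + 9*s + 18 = (s - 6)*(s - 3)*(s + 1).
Partial fraction decomposition gives [-5/(s - 6)] + [-3/(s - 3)] + [4/(s + 1)].
Invert each term: -5/(s - 6) ↔ -5e^(6t); -3/(s - 3) ↔ -3e^(3t); 4/(s + 1) ↔ 4e^(-t).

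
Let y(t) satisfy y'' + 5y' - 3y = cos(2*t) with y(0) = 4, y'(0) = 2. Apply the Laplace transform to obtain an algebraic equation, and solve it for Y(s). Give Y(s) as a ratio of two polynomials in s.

Y(s) = (4*s^3 + 22*s^2 + 17*s + 88)/(s^4 + 5*s^3 + s^2 + 20*s - 12)

Transform both sides with L{·}.
The derivative rules (L{y''} = s^2 Y - s·y(0) - y'(0) and L{y'} = sY - y(0), with y(0) = 4, y'(0) = 2) turn the left side into (s^2 + 5*s - 3)Y - (4*s + 22).
The right side is L{cos(2*t)} = s/(s^2 + 4).
So (s^2 + 5*s - 3)Y = s/(s^2 + 4) + (4*s + 22).
Solve for Y(s) and write it as one ratio of polynomials.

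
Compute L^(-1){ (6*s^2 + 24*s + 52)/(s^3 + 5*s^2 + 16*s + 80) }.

Factor the denominator: s^3 + 5*s^2 + 16*s + 80 = (s + 5)*(s^2 + 16).
Partial fraction decomposition gives [2/(s + 5)] + [4*s/(s^2 + 16)] + [4/(s^2 + 16)].
Invert each term: 2/(s + 5) ↔ 2e^(-5t); 4·s/(s^2 + 16) ↔ 4cos(4t); 1·4/(s^2 + 16) ↔ sin(4t).

sin(4*t) + 4*cos(4*t) + 2*exp(-5*t)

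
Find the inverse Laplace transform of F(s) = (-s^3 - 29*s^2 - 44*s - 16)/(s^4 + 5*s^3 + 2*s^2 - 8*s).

-6*exp(t) + 2 - 3*exp(-2*t) + 6*exp(-4*t)

Factor the denominator: s^4 + 5*s^3 + 2*s^2 - 8*s = s*(s - 1)*(s + 2)*(s + 4).
Partial fraction decomposition gives [2/s] + [-6/(s - 1)] + [6/(s + 4)] + [-3/(s + 2)].
Invert each term: 2/(s - 0) ↔ 2e^(0t); -6/(s - 1) ↔ -6e^(t); 6/(s + 4) ↔ 6e^(-4t); -3/(s + 2) ↔ -3e^(-2t).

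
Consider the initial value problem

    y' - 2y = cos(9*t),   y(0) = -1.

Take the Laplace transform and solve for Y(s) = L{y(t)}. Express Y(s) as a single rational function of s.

Laplace-transform each side.
Using L{y'} = sY - y(0) = sY - (-1), the left side becomes (s - 2)Y - (-1).
The right side is L{cos(9*t)} = s/(s^2 + 81).
So (s - 2)Y = s/(s^2 + 81) + (-1).
Divide through and combine into a single rational function.

Y(s) = (-s^2 + s - 81)/(s^3 - 2*s^2 + 81*s - 162)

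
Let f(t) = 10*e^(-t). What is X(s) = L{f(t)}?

X(s) = 10/(s + 1)

L{10} = 10/s.
By the first shifting theorem, multiplying by e^(-t) replaces s with s + 1.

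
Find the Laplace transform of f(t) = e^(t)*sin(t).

1/((s - 1)^2 + 1)

L{sin(t)} = 1/(s^2 + 1).
By the first shifting theorem, multiplying by e^(t) replaces s with s - 1.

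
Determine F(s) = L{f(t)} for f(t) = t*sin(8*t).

L{sin(8t)} = 8/(s^2 + 64).
Then apply L{t·g(t)} = -d/ds[G(s)] with G(s) = 8/(s^2 + 64):
differentiating 1 time and applying the sign gives 16*s/(s^2 + 64)^2.

F(s) = 16*s/(s^2 + 64)^2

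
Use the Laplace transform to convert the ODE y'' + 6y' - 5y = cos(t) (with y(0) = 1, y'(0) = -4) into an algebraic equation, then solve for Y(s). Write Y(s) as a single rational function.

Y(s) = (s^3 + 2*s^2 + 2*s + 2)/(s^4 + 6*s^3 - 4*s^2 + 6*s - 5)

Transform both sides with L{·}.
With L{y''} = s^2 Y - s·y(0) - y'(0) and L{y'} = sY - y(0), with y(0) = 1, y'(0) = -4: the LHS transforms to (s^2 + 6*s - 5)Y - (s + 2).
The right side is L{cos(t)} = s/(s^2 + 1).
So (s^2 + 6*s - 5)Y = s/(s^2 + 1) + (s + 2).
Solve for Y(s) and write it as one ratio of polynomials.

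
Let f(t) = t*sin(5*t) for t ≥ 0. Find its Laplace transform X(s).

L{sin(5t)} = 5/(s^2 + 25).
Then apply L{t·g(t)} = -d/ds[G(s)] with G(s) = 5/(s^2 + 25):
differentiating 1 time and applying the sign gives 10*s/(s^2 + 25)^2.

X(s) = 10*s/(s^2 + 25)^2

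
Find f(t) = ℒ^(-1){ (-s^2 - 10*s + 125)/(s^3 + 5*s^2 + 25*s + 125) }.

f(t) = 2*sin(5*t) - 4*cos(5*t) + 3*exp(-5*t)

Factor the denominator: s^3 + 5*s^2 + 25*s + 125 = (s + 5)*(s^2 + 25).
Partial fraction decomposition gives [3/(s + 5)] + [-4*s/(s^2 + 25)] + [10/(s^2 + 25)].
Invert each term: 3/(s + 5) ↔ 3e^(-5t); -4·s/(s^2 + 25) ↔ -4cos(5t); 2·5/(s^2 + 25) ↔ 2sin(5t).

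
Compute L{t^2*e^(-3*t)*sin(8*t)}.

16*(3*s^2 + 18*s - 37)/(s^2 + 6*s + 73)^3

L{sin(8t)} = 8/(s^2 + 64).
Multiplying by e^(-3t) shifts s → s + 3, so L{e^(-3*t)*sin(8*t)} = 8/((s + 3)^2 + 64).
Then apply L{t^2·g(t)} = (-1)^2 d^2/ds^2[G(s)] with G(s) = 8/((s + 3)^2 + 64):
differentiating 2 times and applying the sign gives 16*(3*s^2 + 18*s - 37)/(s^2 + 6*s + 73)^3.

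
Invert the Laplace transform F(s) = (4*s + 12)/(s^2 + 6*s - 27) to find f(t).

f(t) = 4*exp(-3*t)*cosh(6*t)

Rewrite the denominator: s^2 + 6*s - 27 = (s + 3)^2 - 36.
The form in (s + 3) signals a first-shifting-theorem factor e^(-3t).
Since L{cosh(6t)} = s/(s^2 - 36), the inverse is exp(-3*t)*cosh(6*t), scaled by 4.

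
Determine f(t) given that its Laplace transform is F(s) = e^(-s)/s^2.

f(t) = Heaviside(t - 1)*(t - 1)

The factor e^(-s) signals a time shift by c = 1 (second shifting theorem).
L{t} = 1!/s^2 = 1/s^2, so L^-1{s^(-2)} = t.
Hence the inverse is u(t - 1) times that function evaluated at t - 1.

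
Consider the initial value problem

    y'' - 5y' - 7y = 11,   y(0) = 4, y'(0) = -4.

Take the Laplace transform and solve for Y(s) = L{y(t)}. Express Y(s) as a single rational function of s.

Y(s) = (4*s^2 - 24*s + 11)/(s^3 - 5*s^2 - 7*s)

Transform both sides with L{·}.
With L{y''} = s^2 Y - s·y(0) - y'(0) and L{y'} = sY - y(0), with y(0) = 4, y'(0) = -4: the LHS transforms to (s^2 - 5*s - 7)Y - (4*s - 24).
The right side is L{11} = 11/s.
So (s^2 - 5*s - 7)Y = 11/s + (4*s - 24).
Isolate Y and clear denominators.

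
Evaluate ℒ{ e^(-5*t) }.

L{1} = 1/s.
By the first shifting theorem, multiplying by e^(-5t) replaces s with s + 5.

1/(s + 5)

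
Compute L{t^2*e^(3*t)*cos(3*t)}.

2*(s - 3)*(s^2 - 6*s - 18)/(s^2 - 6*s + 18)^3

L{cos(3t)} = s/(s^2 + 9).
Multiplying by e^(3t) shifts s → s - 3, so L{e^(3*t)*cos(3*t)} = (s - 3)/((s - 3)^2 + 9).
Then apply L{t^2·g(t)} = (-1)^2 d^2/ds^2[H(s)] with H(s) = (s - 3)/((s - 3)^2 + 9):
differentiating 2 times and applying the sign gives 2*(s - 3)*(s^2 - 6*s - 18)/(s^2 - 6*s + 18)^3.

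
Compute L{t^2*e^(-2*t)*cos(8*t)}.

2*(s + 2)*(s^2 + 4*s - 188)/(s^2 + 4*s + 68)^3

L{cos(8t)} = s/(s^2 + 64).
Multiplying by e^(-2t) shifts s → s + 2, so L{e^(-2*t)*cos(8*t)} = (s + 2)/((s + 2)^2 + 64).
Then apply L{t^2·g(t)} = (-1)^2 d^2/ds^2[H(s)] with H(s) = (s + 2)/((s + 2)^2 + 64):
differentiating 2 times and applying the sign gives 2*(s + 2)*(s^2 + 4*s - 188)/(s^2 + 4*s + 68)^3.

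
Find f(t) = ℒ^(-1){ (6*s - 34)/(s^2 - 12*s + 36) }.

Factor the denominator: s^2 - 12*s + 36 = (s - 6)^2.
Partial fraction decomposition gives [6/(s - 6)] + [2/(s - 6)^2].
Invert each term: 6/(s - 6) ↔ 6e^(6t); 2/(s - 6)^2 ↔ 2t·e^(6t).

f(t) = 2*t*exp(6*t) + 6*exp(6*t)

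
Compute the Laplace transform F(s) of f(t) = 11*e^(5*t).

L{11} = 11/s.
By the first shifting theorem, multiplying by e^(5t) replaces s with s - 5.

F(s) = 11/(s - 5)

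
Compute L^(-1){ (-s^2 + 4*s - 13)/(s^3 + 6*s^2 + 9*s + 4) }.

-6*t*exp(-t) + 4*exp(-t) - 5*exp(-4*t)

Factor the denominator: s^3 + 6*s^2 + 9*s + 4 = (s + 1)^2*(s + 4).
Partial fraction decomposition gives [4/(s + 1)] + [-6/(s + 1)^2] + [-5/(s + 4)].
Invert each term: 4/(s + 1) ↔ 4e^(-t); -6/(s + 1)^2 ↔ -6t·e^(-t); -5/(s + 4) ↔ -5e^(-4t).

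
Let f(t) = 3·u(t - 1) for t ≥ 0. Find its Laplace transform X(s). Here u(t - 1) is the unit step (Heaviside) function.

By the second shifting theorem, L{u(t - c)·g(t - c)} = e^(-cs)·G(s) with c = 1 and G(s) = L{g(t)}.
L{3} = 3/s.

X(s) = 3*exp(-s)/s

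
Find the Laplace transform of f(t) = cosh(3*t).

L{cosh(3t)} = s/(s^2 - 9).

s/(s^2 - 9)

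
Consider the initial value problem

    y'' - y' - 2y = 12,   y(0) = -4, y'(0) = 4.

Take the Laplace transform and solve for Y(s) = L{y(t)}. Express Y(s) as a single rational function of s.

Y(s) = (-4*s + 12)/(s^2 - 2*s)

Laplace-transform each side.
Using L{y''} = s^2 Y - s·y(0) - y'(0) and L{y'} = sY - y(0), with y(0) = -4, y'(0) = 4, the left side becomes (s^2 - s - 2)Y - (-4*s + 8).
The right side is L{12} = 12/s.
So (s^2 - s - 2)Y = 12/s + (-4*s + 8).
Solve for Y(s) and write it as one ratio of polynomials.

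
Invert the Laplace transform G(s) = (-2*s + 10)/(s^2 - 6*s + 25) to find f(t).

f(t) = exp(3*t)*sin(4*t) - 2*exp(3*t)*cos(4*t)

Complete the square in the denominator: s^2 - 6*s + 25 = (s - 3)^2 + 4^2.
Split the numerator to match: -2*s + 10 = -2·(s - 3) + 1·4.
Invert each term: -2·(s - 3)/((s - 3)^2 + 16) ↔ -2e^(3t)cos(4t); 1·4/((s - 3)^2 + 16) ↔ e^(3t)sin(4t).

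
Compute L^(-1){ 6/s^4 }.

Since L{t^3} = 3!/s^4 = 6/s^4, the inverse is t^3.

t^3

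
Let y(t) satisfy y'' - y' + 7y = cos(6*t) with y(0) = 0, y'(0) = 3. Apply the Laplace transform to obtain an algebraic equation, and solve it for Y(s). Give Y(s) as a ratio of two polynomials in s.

Y(s) = (3*s^2 + s + 108)/(s^4 - s^3 + 43*s^2 - 36*s + 252)

Apply the Laplace transform to the equation.
The derivative rules (L{y''} = s^2 Y - s·y(0) - y'(0) and L{y'} = sY - y(0), with y(0) = 0, y'(0) = 3) turn the left side into (s^2 - s + 7)Y - (3).
The right side is L{cos(6*t)} = s/(s^2 + 36).
So (s^2 - s + 7)Y = s/(s^2 + 36) + (3).
Isolate Y and clear denominators.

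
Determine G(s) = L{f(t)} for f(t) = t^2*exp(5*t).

G(s) = 2/(s - 5)^3

L{e^(5t)} = 1/(s - 5).
Then apply L{t^2·g(t)} = (-1)^2 d^2/ds^2[H(s)] with H(s) = 1/(s - 5):
differentiating 2 times and applying the sign gives 2/(s - 5)^3.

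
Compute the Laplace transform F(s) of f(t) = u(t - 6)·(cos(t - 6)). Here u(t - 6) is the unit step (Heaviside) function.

F(s) = s*exp(-6*s)/(s^2 + 1)

By the second shifting theorem, L{u(t - c)·g(t - c)} = e^(-cs)·G(s) with c = 6 and G(s) = L{g(t)}.
L{cos(t)} = s/(s^2 + 1).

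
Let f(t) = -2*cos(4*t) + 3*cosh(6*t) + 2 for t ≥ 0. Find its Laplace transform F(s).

The transform is linear, so treat each term independently.
L{2} = 2/s; (3)·[L{cosh(6t)} = s/(s^2 - 36)]; (-2)·[L{cos(4t)} = s/(s^2 + 16)].

F(s) = -2*s/(s^2 + 16) + 3*s/(s^2 - 36) + 2/s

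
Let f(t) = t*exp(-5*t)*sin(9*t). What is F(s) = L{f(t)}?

F(s) = 18*(s + 5)/(s^2 + 10*s + 106)^2

L{sin(9t)} = 9/(s^2 + 81).
Multiplying by e^(-5t) shifts s → s + 5, so L{exp(-5*t)*sin(9*t)} = 9/((s + 5)^2 + 81).
Then apply L{t·g(t)} = -d/ds[G(s)] with G(s) = 9/((s + 5)^2 + 81):
differentiating 1 time and applying the sign gives 18*(s + 5)/(s^2 + 10*s + 106)^2.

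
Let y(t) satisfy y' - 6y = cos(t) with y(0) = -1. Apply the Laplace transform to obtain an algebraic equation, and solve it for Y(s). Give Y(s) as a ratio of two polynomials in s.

Laplace-transform each side.
The derivative rules (L{y'} = sY - y(0) = sY - (-1)) turn the left side into (s - 6)Y - (-1).
The right side is L{cos(t)} = s/(s^2 + 1).
So (s - 6)Y = s/(s^2 + 1) + (-1).
Divide through and combine into a single rational function.

Y(s) = (-s^2 + s - 1)/(s^3 - 6*s^2 + s - 6)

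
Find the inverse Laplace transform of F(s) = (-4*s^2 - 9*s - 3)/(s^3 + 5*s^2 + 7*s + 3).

Factor the denominator: s^3 + 5*s^2 + 7*s + 3 = (s + 1)^2*(s + 3).
Partial fraction decomposition gives [-1/(s + 1)] + [(s + 1)^(-2)] + [-3/(s + 3)].
Invert each term: -1/(s + 1) ↔ -e^(-t); 1/(s + 1)^2 ↔ t·e^(-t); -3/(s + 3) ↔ -3e^(-3t).

t*exp(-t) - exp(-t) - 3*exp(-3*t)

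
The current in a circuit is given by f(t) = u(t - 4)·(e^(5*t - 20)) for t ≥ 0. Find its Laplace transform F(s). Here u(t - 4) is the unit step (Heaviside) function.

F(s) = exp(-4*s)/(s - 5)

By the second shifting theorem, L{u(t - c)·g(t - c)} = e^(-cs)·G(s) with c = 4 and G(s) = L{g(t)}.
L{e^(5t)} = 1/(s - 5).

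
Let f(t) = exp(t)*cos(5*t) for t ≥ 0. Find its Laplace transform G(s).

G(s) = (s - 1)/((s - 1)^2 + 25)

L{cos(5t)} = s/(s^2 + 25).
By the first shifting theorem, multiplying by e^(t) replaces s with s - 1.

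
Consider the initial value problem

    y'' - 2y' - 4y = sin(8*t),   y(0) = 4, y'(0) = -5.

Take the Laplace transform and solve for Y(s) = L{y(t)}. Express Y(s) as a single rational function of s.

Y(s) = (4*s^3 - 13*s^2 + 256*s - 824)/(s^4 - 2*s^3 + 60*s^2 - 128*s - 256)

Transform both sides with L{·}.
The derivative rules (L{y''} = s^2 Y - s·y(0) - y'(0) and L{y'} = sY - y(0), with y(0) = 4, y'(0) = -5) turn the left side into (s^2 - 2*s - 4)Y - (4*s - 13).
The right side is L{sin(8*t)} = 8/(s^2 + 64).
So (s^2 - 2*s - 4)Y = 8/(s^2 + 64) + (4*s - 13).
Divide through and combine into a single rational function.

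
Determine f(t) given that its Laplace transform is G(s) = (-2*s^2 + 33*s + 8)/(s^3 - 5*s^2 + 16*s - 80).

f(t) = 3*exp(5*t) + 2*sin(4*t) - 5*cos(4*t)

Factor the denominator: s^3 - 5*s^2 + 16*s - 80 = (s - 5)*(s^2 + 16).
Partial fraction decomposition gives [3/(s - 5)] + [-5*s/(s^2 + 16)] + [8/(s^2 + 16)].
Invert each term: 3/(s - 5) ↔ 3e^(5t); -5·s/(s^2 + 16) ↔ -5cos(4t); 2·4/(s^2 + 16) ↔ 2sin(4t).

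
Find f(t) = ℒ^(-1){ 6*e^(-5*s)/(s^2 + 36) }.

The factor e^(-5s) signals a time shift by c = 5 (second shifting theorem).
L{sin(6t)} = 6/(s^2 + 36), so L^-1{6/(s^2 + 36)} = sin(6*t).
Hence the inverse is u(t - 5) times that function evaluated at t - 5.

f(t) = Heaviside(t - 5)*(sin(6*t - 30))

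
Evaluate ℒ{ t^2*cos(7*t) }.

2*s*(s^2 - 147)/(s^2 + 49)^3

L{cos(7t)} = s/(s^2 + 49).
Then apply L{t^2·g(t)} = (-1)^2 d^2/ds^2[H(s)] with H(s) = s/(s^2 + 49):
differentiating 2 times and applying the sign gives 2*s*(s^2 - 147)/(s^2 + 49)^3.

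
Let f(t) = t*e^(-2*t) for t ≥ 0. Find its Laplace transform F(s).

F(s) = (s + 2)^(-2)

L{e^(-2t)} = 1/(s + 2).
Then apply L{t·g(t)} = -d/ds[G(s)] with G(s) = 1/(s + 2):
differentiating 1 time and applying the sign gives (s + 2)^(-2).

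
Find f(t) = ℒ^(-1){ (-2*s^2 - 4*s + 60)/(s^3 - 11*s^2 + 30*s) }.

f(t) = -6*exp(6*t) + 2*exp(5*t) + 2

Factor the denominator: s^3 - 11*s^2 + 30*s = s*(s - 6)*(s - 5).
Partial fraction decomposition gives [2/(s - 5)] + [-6/(s - 6)] + [2/s].
Invert each term: 2/(s - 5) ↔ 2e^(5t); -6/(s - 6) ↔ -6e^(6t); 2/(s - 0) ↔ 2e^(0t).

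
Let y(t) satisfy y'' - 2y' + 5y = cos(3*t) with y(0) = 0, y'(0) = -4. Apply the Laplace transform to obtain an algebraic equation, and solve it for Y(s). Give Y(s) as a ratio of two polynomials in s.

Take the Laplace transform of both sides.
With L{y''} = s^2 Y - s·y(0) - y'(0) and L{y'} = sY - y(0), with y(0) = 0, y'(0) = -4: the LHS transforms to (s^2 - 2*s + 5)Y - (-4).
The right side is L{cos(3*t)} = s/(s^2 + 9).
So (s^2 - 2*s + 5)Y = s/(s^2 + 9) + (-4).
Divide through and combine into a single rational function.

Y(s) = (-4*s^2 + s - 36)/(s^4 - 2*s^3 + 14*s^2 - 18*s + 45)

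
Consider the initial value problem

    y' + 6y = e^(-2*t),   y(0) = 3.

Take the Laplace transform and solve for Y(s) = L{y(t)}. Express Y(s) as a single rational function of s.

Laplace-transform each side.
With L{y'} = sY - y(0) = sY - 3: the LHS transforms to (s + 6)Y - (3).
The right side is L{e^(-2*t)} = 1/(s + 2).
So (s + 6)Y = 1/(s + 2) + (3).
Solve for Y(s) and write it as one ratio of polynomials.

Y(s) = (3*s + 7)/(s^2 + 8*s + 12)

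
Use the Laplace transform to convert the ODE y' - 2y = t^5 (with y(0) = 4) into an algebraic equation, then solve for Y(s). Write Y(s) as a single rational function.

Take the Laplace transform of both sides.
Using L{y'} = sY - y(0) = sY - 4, the left side becomes (s - 2)Y - (4).
The right side is L{t^5} = 120/s^6.
So (s - 2)Y = 120/s^6 + (4).
Isolate Y and clear denominators.

Y(s) = (4*s^6 + 120)/(s^7 - 2*s^6)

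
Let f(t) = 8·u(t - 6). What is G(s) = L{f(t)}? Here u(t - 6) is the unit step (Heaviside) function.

G(s) = 8*exp(-6*s)/s

By the second shifting theorem, L{u(t - c)·g(t - c)} = e^(-cs)·H(s) with c = 6 and H(s) = L{g(t)}.
L{8} = 8/s.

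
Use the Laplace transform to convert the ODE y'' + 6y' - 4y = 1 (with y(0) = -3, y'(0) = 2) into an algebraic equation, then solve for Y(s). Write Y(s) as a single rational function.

Y(s) = (-3*s^2 - 16*s + 1)/(s^3 + 6*s^2 - 4*s)

Laplace-transform each side.
The derivative rules (L{y''} = s^2 Y - s·y(0) - y'(0) and L{y'} = sY - y(0), with y(0) = -3, y'(0) = 2) turn the left side into (s^2 + 6*s - 4)Y - (-3*s - 16).
The right side is L{1} = 1/s.
So (s^2 + 6*s - 4)Y = 1/s + (-3*s - 16).
Divide through and combine into a single rational function.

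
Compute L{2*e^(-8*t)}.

L{2} = 2/s.
By the first shifting theorem, multiplying by e^(-8t) replaces s with s + 8.

2/(s + 8)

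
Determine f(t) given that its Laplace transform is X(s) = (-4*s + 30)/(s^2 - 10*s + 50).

Complete the square in the denominator: s^2 - 10*s + 50 = (s - 5)^2 + 5^2.
Split the numerator to match: -4*s + 30 = -4·(s - 5) + 2·5.
Invert each term: -4·(s - 5)/((s - 5)^2 + 25) ↔ -4e^(5t)cos(5t); 2·5/((s - 5)^2 + 25) ↔ 2e^(5t)sin(5t).

f(t) = 2*exp(5*t)*sin(5*t) - 4*exp(5*t)*cos(5*t)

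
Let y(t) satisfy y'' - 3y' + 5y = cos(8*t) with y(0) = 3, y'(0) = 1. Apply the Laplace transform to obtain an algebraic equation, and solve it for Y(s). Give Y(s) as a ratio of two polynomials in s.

Y(s) = (3*s^3 - 8*s^2 + 193*s - 512)/(s^4 - 3*s^3 + 69*s^2 - 192*s + 320)

Laplace-transform each side.
Using L{y''} = s^2 Y - s·y(0) - y'(0) and L{y'} = sY - y(0), with y(0) = 3, y'(0) = 1, the left side becomes (s^2 - 3*s + 5)Y - (3*s - 8).
The right side is L{cos(8*t)} = s/(s^2 + 64).
So (s^2 - 3*s + 5)Y = s/(s^2 + 64) + (3*s - 8).
Isolate Y and clear denominators.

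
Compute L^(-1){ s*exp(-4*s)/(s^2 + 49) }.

Heaviside(t - 4)*(cos(7*t - 28))

The factor e^(-4s) signals a time shift by c = 4 (second shifting theorem).
L{cos(7t)} = s/(s^2 + 49), so L^-1{s/(s^2 + 49)} = cos(7*t).
Hence the inverse is u(t - 4) times that function evaluated at t - 4.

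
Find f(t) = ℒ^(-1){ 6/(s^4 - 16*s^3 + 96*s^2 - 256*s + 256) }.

f(t) = t^3*exp(4*t)

Rewrite the denominator: s^4 - 16*s^3 + 96*s^2 - 256*s + 256 = (s - 4)^4.
The form in (s - 4) signals a first-shifting-theorem factor e^(4t).
Since L{t^3} = 3!/s^4 = 6/s^4, the inverse is t^3*exp(4*t).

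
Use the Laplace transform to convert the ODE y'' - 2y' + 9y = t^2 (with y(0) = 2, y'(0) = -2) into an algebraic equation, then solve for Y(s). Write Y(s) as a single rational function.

Transform both sides with L{·}.
The derivative rules (L{y''} = s^2 Y - s·y(0) - y'(0) and L{y'} = sY - y(0), with y(0) = 2, y'(0) = -2) turn the left side into (s^2 - 2*s + 9)Y - (2*s - 6).
The right side is L{t^2} = 2/s^3.
So (s^2 - 2*s + 9)Y = 2/s^3 + (2*s - 6).
Isolate Y and clear denominators.

Y(s) = (2*s^4 - 6*s^3 + 2)/(s^5 - 2*s^4 + 9*s^3)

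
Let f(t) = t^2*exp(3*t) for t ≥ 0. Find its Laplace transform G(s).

L{e^(3t)} = 1/(s - 3).
Then apply L{t^2·g(t)} = (-1)^2 d^2/ds^2[H(s)] with H(s) = 1/(s - 3):
differentiating 2 times and applying the sign gives 2/(s - 3)^3.

G(s) = 2/(s - 3)^3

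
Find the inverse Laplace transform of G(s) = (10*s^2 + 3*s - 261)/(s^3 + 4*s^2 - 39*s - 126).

exp(6*t) + 5*exp(-3*t) + 4*exp(-7*t)

Factor the denominator: s^3 + 4*s^2 - 39*s - 126 = (s - 6)*(s + 3)*(s + 7).
Partial fraction decomposition gives [1/(s - 6)] + [5/(s + 3)] + [4/(s + 7)].
Invert each term: 1/(s - 6) ↔ e^(6t); 5/(s + 3) ↔ 5e^(-3t); 4/(s + 7) ↔ 4e^(-7t).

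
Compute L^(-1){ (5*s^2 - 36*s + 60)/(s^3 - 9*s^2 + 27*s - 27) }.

Factor the denominator: s^3 - 9*s^2 + 27*s - 27 = (s - 3)^3.
Partial fraction decomposition gives [5/(s - 3)] + [-6/(s - 3)^2] + [-3/(s - 3)^3].
Invert each term: 5/(s - 3) ↔ 5e^(3t); -6/(s - 3)^2 ↔ -6t·e^(3t); -3/(s - 3)^3 ↔ (-3/2)t^2·e^(3t).

-3*t^2*exp(3*t)/2 - 6*t*exp(3*t) + 5*exp(3*t)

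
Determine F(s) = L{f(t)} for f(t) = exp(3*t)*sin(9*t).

L{sin(9t)} = 9/(s^2 + 81).
By the first shifting theorem, multiplying by e^(3t) replaces s with s - 3.

F(s) = 9/((s - 3)^2 + 81)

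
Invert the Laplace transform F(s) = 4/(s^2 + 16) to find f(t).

Since L{sin(4t)} = 4/(s^2 + 16), the inverse is sin(4*t).

f(t) = sin(4*t)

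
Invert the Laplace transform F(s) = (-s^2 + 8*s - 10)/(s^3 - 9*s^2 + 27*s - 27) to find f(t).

f(t) = 5*t^2*exp(3*t)/2 + 2*t*exp(3*t) - exp(3*t)

Factor the denominator: s^3 - 9*s^2 + 27*s - 27 = (s - 3)^3.
Partial fraction decomposition gives [-1/(s - 3)] + [2/(s - 3)^2] + [5/(s - 3)^3].
Invert each term: -1/(s - 3) ↔ -e^(3t); 2/(s - 3)^2 ↔ 2t·e^(3t); 5/(s - 3)^3 ↔ (5/2)t^2·e^(3t).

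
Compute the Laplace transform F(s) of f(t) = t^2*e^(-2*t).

L{e^(-2t)} = 1/(s + 2).
Then apply L{t^2·g(t)} = (-1)^2 d^2/ds^2[G(s)] with G(s) = 1/(s + 2):
differentiating 2 times and applying the sign gives 2/(s + 2)^3.

F(s) = 2/(s + 2)^3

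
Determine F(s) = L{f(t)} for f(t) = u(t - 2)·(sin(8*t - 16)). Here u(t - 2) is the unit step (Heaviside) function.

F(s) = 8*exp(-2*s)/(s^2 + 64)

By the second shifting theorem, L{u(t - c)·g(t - c)} = e^(-cs)·G(s) with c = 2 and G(s) = L{g(t)}.
L{sin(8t)} = 8/(s^2 + 64).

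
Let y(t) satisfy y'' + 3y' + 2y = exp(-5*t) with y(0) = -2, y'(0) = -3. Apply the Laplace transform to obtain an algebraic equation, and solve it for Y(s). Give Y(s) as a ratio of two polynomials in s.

Take the Laplace transform of both sides.
With L{y''} = s^2 Y - s·y(0) - y'(0) and L{y'} = sY - y(0), with y(0) = -2, y'(0) = -3: the LHS transforms to (s^2 + 3*s + 2)Y - (-2*s - 9).
The right side is L{exp(-5*t)} = 1/(s + 5).
So (s^2 + 3*s + 2)Y = 1/(s + 5) + (-2*s - 9).
Isolate Y and clear denominators.

Y(s) = (-2*s^2 - 19*s - 44)/(s^3 + 8*s^2 + 17*s + 10)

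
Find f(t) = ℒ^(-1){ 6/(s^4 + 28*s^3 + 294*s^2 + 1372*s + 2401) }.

Rewrite the denominator: s^4 + 28*s^3 + 294*s^2 + 1372*s + 2401 = (s + 7)^4.
The form in (s + 7) signals a first-shifting-theorem factor e^(-7t).
Since L{t^3} = 3!/s^4 = 6/s^4, the inverse is t^3*e^(-7*t).

f(t) = t^3*exp(-7*t)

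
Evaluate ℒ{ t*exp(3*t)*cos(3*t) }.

s*(s - 6)/(s^2 - 6*s + 18)^2

L{cos(3t)} = s/(s^2 + 9).
Multiplying by e^(3t) shifts s → s - 3, so L{exp(3*t)*cos(3*t)} = (s - 3)/((s - 3)^2 + 9).
Then apply L{t·g(t)} = -d/ds[G(s)] with G(s) = (s - 3)/((s - 3)^2 + 9):
differentiating 1 time and applying the sign gives s*(s - 6)/(s^2 - 6*s + 18)^2.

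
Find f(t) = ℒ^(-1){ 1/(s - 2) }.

Since L{e^(2t)} = 1/(s - 2), the inverse is e^(2*t).

f(t) = exp(2*t)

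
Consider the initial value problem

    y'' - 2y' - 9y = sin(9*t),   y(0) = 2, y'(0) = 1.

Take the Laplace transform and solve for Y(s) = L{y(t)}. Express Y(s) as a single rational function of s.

Take the Laplace transform of both sides.
The derivative rules (L{y''} = s^2 Y - s·y(0) - y'(0) and L{y'} = sY - y(0), with y(0) = 2, y'(0) = 1) turn the left side into (s^2 - 2*s - 9)Y - (2*s - 3).
The right side is L{sin(9*t)} = 9/(s^2 + 81).
So (s^2 - 2*s - 9)Y = 9/(s^2 + 81) + (2*s - 3).
Divide through and combine into a single rational function.

Y(s) = (2*s^3 - 3*s^2 + 162*s - 234)/(s^4 - 2*s^3 + 72*s^2 - 162*s - 729)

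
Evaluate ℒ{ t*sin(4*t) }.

8*s/(s^2 + 16)^2

L{sin(4t)} = 4/(s^2 + 16).
Then apply L{t·g(t)} = -d/ds[H(s)] with H(s) = 4/(s^2 + 16):
differentiating 1 time and applying the sign gives 8*s/(s^2 + 16)^2.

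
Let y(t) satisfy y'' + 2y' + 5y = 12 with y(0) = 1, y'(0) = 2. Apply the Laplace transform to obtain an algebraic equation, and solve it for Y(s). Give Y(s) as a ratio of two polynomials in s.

Y(s) = (s^2 + 4*s + 12)/(s^3 + 2*s^2 + 5*s)

Take the Laplace transform of both sides.
The derivative rules (L{y''} = s^2 Y - s·y(0) - y'(0) and L{y'} = sY - y(0), with y(0) = 1, y'(0) = 2) turn the left side into (s^2 + 2*s + 5)Y - (s + 4).
The right side is L{12} = 12/s.
So (s^2 + 2*s + 5)Y = 12/s + (s + 4).
Divide through and combine into a single rational function.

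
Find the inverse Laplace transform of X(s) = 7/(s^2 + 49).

sin(7*t)

Since L{sin(7t)} = 7/(s^2 + 49), the inverse is sin(7*t).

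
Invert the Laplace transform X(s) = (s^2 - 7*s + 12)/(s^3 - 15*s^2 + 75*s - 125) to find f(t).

f(t) = t^2*exp(5*t) + 3*t*exp(5*t) + exp(5*t)

Factor the denominator: s^3 - 15*s^2 + 75*s - 125 = (s - 5)^3.
Partial fraction decomposition gives [1/(s - 5)] + [3/(s - 5)^2] + [2/(s - 5)^3].
Invert each term: 1/(s - 5) ↔ e^(5t); 3/(s - 5)^2 ↔ 3t·e^(5t); 2/(s - 5)^3 ↔ (1)t^2·e^(5t).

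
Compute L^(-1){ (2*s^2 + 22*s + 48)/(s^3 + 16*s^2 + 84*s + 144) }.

Factor the denominator: s^3 + 16*s^2 + 84*s + 144 = (s + 4)*(s + 6)^2.
Partial fraction decomposition gives [4/(s + 6)] + [6/(s + 6)^2] + [-2/(s + 4)].
Invert each term: 4/(s + 6) ↔ 4e^(-6t); 6/(s + 6)^2 ↔ 6t·e^(-6t); -2/(s + 4) ↔ -2e^(-4t).

6*t*exp(-6*t) - 2*exp(-4*t) + 4*exp(-6*t)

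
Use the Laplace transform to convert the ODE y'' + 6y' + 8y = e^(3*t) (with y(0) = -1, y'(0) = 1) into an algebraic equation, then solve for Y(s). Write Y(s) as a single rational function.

Y(s) = (-s^2 - 2*s + 16)/(s^3 + 3*s^2 - 10*s - 24)

Laplace-transform each side.
Using L{y''} = s^2 Y - s·y(0) - y'(0) and L{y'} = sY - y(0), with y(0) = -1, y'(0) = 1, the left side becomes (s^2 + 6*s + 8)Y - (-s - 5).
The right side is L{e^(3*t)} = 1/(s - 3).
So (s^2 + 6*s + 8)Y = 1/(s - 3) + (-s - 5).
Solve for Y(s) and write it as one ratio of polynomials.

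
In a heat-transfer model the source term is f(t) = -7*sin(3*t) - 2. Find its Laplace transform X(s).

By linearity of the Laplace transform, transform each term separately.
L{-2} = -2/s; (-7)·[L{sin(3t)} = 3/(s^2 + 9)].

X(s) = -21/(s^2 + 9) - 2/s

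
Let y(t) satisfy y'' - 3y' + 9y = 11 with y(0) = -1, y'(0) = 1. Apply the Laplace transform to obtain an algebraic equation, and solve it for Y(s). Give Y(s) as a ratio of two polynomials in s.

Laplace-transform each side.
Using L{y''} = s^2 Y - s·y(0) - y'(0) and L{y'} = sY - y(0), with y(0) = -1, y'(0) = 1, the left side becomes (s^2 - 3*s + 9)Y - (-s + 4).
The right side is L{11} = 11/s.
So (s^2 - 3*s + 9)Y = 11/s + (-s + 4).
Divide through and combine into a single rational function.

Y(s) = (-s^2 + 4*s + 11)/(s^3 - 3*s^2 + 9*s)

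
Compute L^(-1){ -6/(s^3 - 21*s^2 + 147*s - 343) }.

Rewrite the denominator: s^3 - 21*s^2 + 147*s - 343 = (s - 7)^3.
The form in (s - 7) signals a first-shifting-theorem factor e^(7t).
Since L{t^2} = 2!/s^3 = 2/s^3, the inverse is t^2*e^(7*t), scaled by -3.

-3*t^2*exp(7*t)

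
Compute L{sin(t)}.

L{sin(t)} = 1/(s^2 + 1).

1/(s^2 + 1)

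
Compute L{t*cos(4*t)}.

(s - 4)*(s + 4)/(s^2 + 16)^2

L{cos(4t)} = s/(s^2 + 16).
Then apply L{t·g(t)} = -d/ds[H(s)] with H(s) = s/(s^2 + 16):
differentiating 1 time and applying the sign gives (s - 4)*(s + 4)/(s^2 + 16)^2.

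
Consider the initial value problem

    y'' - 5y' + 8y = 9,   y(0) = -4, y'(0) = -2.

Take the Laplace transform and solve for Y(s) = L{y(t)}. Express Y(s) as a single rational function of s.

Apply the Laplace transform to the equation.
The derivative rules (L{y''} = s^2 Y - s·y(0) - y'(0) and L{y'} = sY - y(0), with y(0) = -4, y'(0) = -2) turn the left side into (s^2 - 5*s + 8)Y - (-4*s + 18).
The right side is L{9} = 9/s.
So (s^2 - 5*s + 8)Y = 9/s + (-4*s + 18).
Isolate Y and clear denominators.

Y(s) = (-4*s^2 + 18*s + 9)/(s^3 - 5*s^2 + 8*s)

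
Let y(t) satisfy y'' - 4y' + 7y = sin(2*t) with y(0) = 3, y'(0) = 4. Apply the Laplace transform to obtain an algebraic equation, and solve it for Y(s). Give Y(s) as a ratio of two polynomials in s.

Transform both sides with L{·}.
Using L{y''} = s^2 Y - s·y(0) - y'(0) and L{y'} = sY - y(0), with y(0) = 3, y'(0) = 4, the left side becomes (s^2 - 4*s + 7)Y - (3*s - 8).
The right side is L{sin(2*t)} = 2/(s^2 + 4).
So (s^2 - 4*s + 7)Y = 2/(s^2 + 4) + (3*s - 8).
Divide through and combine into a single rational function.

Y(s) = (3*s^3 - 8*s^2 + 12*s - 30)/(s^4 - 4*s^3 + 11*s^2 - 16*s + 28)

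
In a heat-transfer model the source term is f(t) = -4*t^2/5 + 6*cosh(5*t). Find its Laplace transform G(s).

G(s) = 6*s/(s^2 - 25) - 8/(5*s^3)

By linearity of the Laplace transform, transform each term separately.
(-4/5)·[L{t^2} = 2!/s^3 = 2/s^3]; (6)·[L{cosh(5t)} = s/(s^2 - 25)].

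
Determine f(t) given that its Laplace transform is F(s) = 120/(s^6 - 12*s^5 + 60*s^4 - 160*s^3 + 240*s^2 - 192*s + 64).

Rewrite the denominator: s^6 - 12*s^5 + 60*s^4 - 160*s^3 + 240*s^2 - 192*s + 64 = (s - 2)^6.
The form in (s - 2) signals a first-shifting-theorem factor e^(2t).
Since L{t^5} = 5!/s^6 = 120/s^6, the inverse is t^5*exp(2*t).

f(t) = t^5*exp(2*t)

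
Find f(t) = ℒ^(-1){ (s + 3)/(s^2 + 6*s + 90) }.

f(t) = exp(-3*t)*cos(9*t)

Rewrite the denominator: s^2 + 6*s + 90 = (s + 3)^2 + 81.
The form in (s + 3) signals a first-shifting-theorem factor e^(-3t).
Since L{cos(9t)} = s/(s^2 + 81), the inverse is exp(-3*t)*cos(9*t).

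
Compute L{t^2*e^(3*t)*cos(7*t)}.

L{cos(7t)} = s/(s^2 + 49).
Multiplying by e^(3t) shifts s → s - 3, so L{e^(3*t)*cos(7*t)} = (s - 3)/((s - 3)^2 + 49).
Then apply L{t^2·g(t)} = (-1)^2 d^2/ds^2[G(s)] with G(s) = (s - 3)/((s - 3)^2 + 49):
differentiating 2 times and applying the sign gives 2*(s - 3)*(s^2 - 6*s - 138)/(s^2 - 6*s + 58)^3.

2*(s - 3)*(s^2 - 6*s - 138)/(s^2 - 6*s + 58)^3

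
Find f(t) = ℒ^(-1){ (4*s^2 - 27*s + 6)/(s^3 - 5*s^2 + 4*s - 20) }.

f(t) = -exp(5*t) - sin(2*t) + 5*cos(2*t)

Factor the denominator: s^3 - 5*s^2 + 4*s - 20 = (s - 5)*(s^2 + 4).
Partial fraction decomposition gives [-1/(s - 5)] + [5*s/(s^2 + 4)] + [-2/(s^2 + 4)].
Invert each term: -1/(s - 5) ↔ -e^(5t); 5·s/(s^2 + 4) ↔ 5cos(2t); -1·2/(s^2 + 4) ↔ -sin(2t).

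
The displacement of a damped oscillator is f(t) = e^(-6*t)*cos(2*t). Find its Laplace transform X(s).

X(s) = (s + 6)/((s + 6)^2 + 4)

L{cos(2t)} = s/(s^2 + 4).
By the first shifting theorem, multiplying by e^(-6t) replaces s with s + 6.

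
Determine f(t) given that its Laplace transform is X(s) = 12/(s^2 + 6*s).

Factor the denominator: s^2 + 6*s = s*(s + 6).
Partial fraction decomposition gives [-2/(s + 6)] + [2/s].
Invert each term: -2/(s + 6) ↔ -2e^(-6t); 2/(s - 0) ↔ 2e^(0t).

f(t) = 2 - 2*exp(-6*t)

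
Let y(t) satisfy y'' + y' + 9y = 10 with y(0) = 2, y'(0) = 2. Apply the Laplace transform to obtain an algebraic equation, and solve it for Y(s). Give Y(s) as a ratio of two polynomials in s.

Y(s) = (2*s^2 + 4*s + 10)/(s^3 + s^2 + 9*s)

Laplace-transform each side.
Using L{y''} = s^2 Y - s·y(0) - y'(0) and L{y'} = sY - y(0), with y(0) = 2, y'(0) = 2, the left side becomes (s^2 + s + 9)Y - (2*s + 4).
The right side is L{10} = 10/s.
So (s^2 + s + 9)Y = 10/s + (2*s + 4).
Divide through and combine into a single rational function.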